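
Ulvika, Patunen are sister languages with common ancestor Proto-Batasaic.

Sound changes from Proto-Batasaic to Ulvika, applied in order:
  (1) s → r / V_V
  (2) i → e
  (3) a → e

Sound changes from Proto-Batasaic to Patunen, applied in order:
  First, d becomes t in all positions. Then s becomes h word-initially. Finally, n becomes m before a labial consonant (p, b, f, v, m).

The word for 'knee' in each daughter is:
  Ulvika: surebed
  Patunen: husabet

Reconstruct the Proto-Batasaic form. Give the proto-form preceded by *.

*susabed

Position 7: Ulvika has d, Patunen has t. Ulvika preserves d here (none of its changes turn any other segment into d), so the proto-segment is *d.
Position 4: Ulvika has e, Patunen has a. Patunen preserves a here (none of its changes turn any other segment into a), so the proto-segment is *a.
Continuing position by position gives *susabed; check it forward:
Ulvika: start from *susabed.
  rule 1 (rhotacism): susabed → surabed
  rule 2: no change — surabed
  rule 3 (vowel merger): surabed → surebed
  ⇒ Ulvika surebed
Patunen: *susabed
  susabed → susabet   [unconditioned shift]
  susabet → husabet   [debuccalisation]
  husabet (rule 3 does not apply)
  giving Patunen husabet.
*susabed is the unique common source.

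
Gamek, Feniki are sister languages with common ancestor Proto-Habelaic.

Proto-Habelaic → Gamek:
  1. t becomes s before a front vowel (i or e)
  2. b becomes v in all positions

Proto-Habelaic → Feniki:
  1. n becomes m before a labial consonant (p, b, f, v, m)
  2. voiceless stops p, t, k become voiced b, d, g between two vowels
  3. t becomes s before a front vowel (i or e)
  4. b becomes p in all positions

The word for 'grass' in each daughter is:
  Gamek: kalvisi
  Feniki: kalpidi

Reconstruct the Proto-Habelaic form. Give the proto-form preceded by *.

*kalbiti

Position 4: Gamek has v, Feniki has p. Taking the neighbouring segments as reconstructed: Gamek v could go back to *b or *v; Feniki p could go back to *p or *b — the one source consistent with every daughter is *b.
Position 6: Gamek has s, Feniki has d. Taking the neighbouring segments as reconstructed: Gamek s could go back to *t or *s; Feniki d could go back to *t or *d — the one source consistent with every daughter is *t.
This points to *kalbiti. Verify forward in each daughter:
Gamek: *kalbiti > kalbisi > kalvisi  (by palatalisation, unconditioned shift)
Feniki: *kalbiti > kalbidi > kalpidi  (by intervocalic voicing, unconditioned shift)
No other proto-form is consistent with every reflex, so the reconstruction is *kalbiti.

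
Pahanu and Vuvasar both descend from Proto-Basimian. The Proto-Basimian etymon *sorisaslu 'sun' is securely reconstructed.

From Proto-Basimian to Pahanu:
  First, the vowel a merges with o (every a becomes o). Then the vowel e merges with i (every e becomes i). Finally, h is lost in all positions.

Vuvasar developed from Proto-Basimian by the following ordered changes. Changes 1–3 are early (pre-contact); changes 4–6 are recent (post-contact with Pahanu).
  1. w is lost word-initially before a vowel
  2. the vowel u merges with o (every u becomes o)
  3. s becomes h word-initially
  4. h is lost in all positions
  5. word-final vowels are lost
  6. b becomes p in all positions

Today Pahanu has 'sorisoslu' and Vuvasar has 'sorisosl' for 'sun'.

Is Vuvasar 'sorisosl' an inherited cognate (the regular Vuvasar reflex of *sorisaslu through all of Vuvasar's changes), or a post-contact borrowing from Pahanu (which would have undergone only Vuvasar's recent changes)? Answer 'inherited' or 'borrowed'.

borrowed

If inherited, *sorisaslu would pass through all of Vuvasar's changes:
Vuvasar: *sorisaslu
  sorisaslu (rule 1 does not apply)
  sorisaslu → sorisaslo   [vowel merger]
  sorisaslo → horisaslo   [debuccalisation]
  horisaslo → orisaslo   [h-loss]
  orisaslo → orisasl   [apocope]
  orisasl (rule 6 does not apply)
  giving Vuvasar orisasl.
If borrowed from Pahanu 'sorisoslu' after the early changes, it would undergo only the recent ones:
  rule 4 (h-loss): no change (sorisoslu)
  rule 5 (apocope): sorisoslu → sorisosl
  rule 6 (unconditioned shift): no change (sorisosl)
  ⇒ as a loan: sorisosl
Vuvasar 'sorisosl' matches the loan outcome 'sorisosl', not the inherited 'orisasl' — it skipped the early Vuvasar changes, so it was borrowed from Pahanu.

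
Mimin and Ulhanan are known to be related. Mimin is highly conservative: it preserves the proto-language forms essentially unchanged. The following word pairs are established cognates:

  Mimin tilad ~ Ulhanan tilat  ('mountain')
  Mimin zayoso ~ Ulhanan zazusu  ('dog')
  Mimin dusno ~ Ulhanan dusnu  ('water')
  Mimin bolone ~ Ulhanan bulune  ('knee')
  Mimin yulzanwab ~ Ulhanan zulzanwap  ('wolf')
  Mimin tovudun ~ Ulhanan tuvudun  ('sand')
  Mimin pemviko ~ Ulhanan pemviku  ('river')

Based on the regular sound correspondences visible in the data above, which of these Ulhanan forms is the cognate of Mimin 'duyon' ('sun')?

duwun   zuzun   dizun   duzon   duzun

duzun

zayoso ~ zazusu — Mimin y corresponds to Ulhanan z between vowels (before a back vowel).
bolone ~ bulune — Mimin o corresponds to Ulhanan u after a consonant, before a nasal.
Applying these to Mimin 'duyon':
  duyon → duzon   (y→z between vowels (before a back vowel))
  duzon → duzun   (o→u after a consonant, before a nasal)
So the Ulhanan cognate is 'duzun'.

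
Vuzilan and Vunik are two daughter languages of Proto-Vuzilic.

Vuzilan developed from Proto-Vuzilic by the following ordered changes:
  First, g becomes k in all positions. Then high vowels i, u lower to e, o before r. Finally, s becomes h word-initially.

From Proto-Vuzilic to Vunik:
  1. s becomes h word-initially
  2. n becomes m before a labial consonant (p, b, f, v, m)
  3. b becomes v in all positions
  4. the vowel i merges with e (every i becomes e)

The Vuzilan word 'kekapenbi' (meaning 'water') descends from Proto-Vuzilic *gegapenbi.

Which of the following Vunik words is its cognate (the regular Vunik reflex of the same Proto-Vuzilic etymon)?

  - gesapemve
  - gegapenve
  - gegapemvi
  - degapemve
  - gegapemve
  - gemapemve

gegapemve

Vunik: *gegapenbi
  gegapenbi (rule 1 does not apply)
  gegapenbi → gegapembi   [nasal place assimilation]
  gegapembi → gegapemvi   [unconditioned shift]
  gegapemvi → gegapemve   [vowel merger]
  giving Vunik gegapemve.
Among the options, 'gegapemve' alone shows every Vunik change applied in order.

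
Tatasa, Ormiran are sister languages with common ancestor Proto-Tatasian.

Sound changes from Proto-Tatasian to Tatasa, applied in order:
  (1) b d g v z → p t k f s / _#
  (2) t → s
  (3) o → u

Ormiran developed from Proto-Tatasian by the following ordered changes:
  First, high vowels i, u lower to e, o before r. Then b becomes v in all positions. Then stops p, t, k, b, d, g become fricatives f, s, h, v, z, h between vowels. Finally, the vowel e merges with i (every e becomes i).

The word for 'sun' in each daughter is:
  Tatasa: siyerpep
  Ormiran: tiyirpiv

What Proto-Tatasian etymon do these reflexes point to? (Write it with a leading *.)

*tiyerpeb

Position 8: Tatasa has p, Ormiran has v. Taking the neighbouring segments as reconstructed: Tatasa p could go back to *p or *b; Ormiran v could go back to *b or *v — the one source consistent with every daughter is *b.
Position 1: Tatasa has s, Ormiran has t. Ormiran preserves t here (none of its changes turn any other segment into t), so the proto-segment is *t.
Position 7: Tatasa has e, Ormiran has i. Tatasa preserves e here (none of its changes turn any other segment into e), so the proto-segment is *e.
Verify the candidate proto-form against each daughter:
Tatasa: *tiyerpeb
  tiyerpeb → tiyerpep   [final devoicing]
  tiyerpep → siyerpep   [unconditioned shift]
  siyerpep (rule 3 does not apply)
  giving Tatasa siyerpep.
Ormiran: start from *tiyerpeb.
  rule 1: no change — tiyerpeb
  rule 2 (unconditioned shift): tiyerpeb → tiyerpev
  rule 3: no change — tiyerpev
  rule 4 (vowel merger): tiyerpev → tiyirpiv
  ⇒ Ormiran tiyirpiv
Only *tiyerpeb yields all of Tatasa siyerpep, Ormiran tiyirpiv.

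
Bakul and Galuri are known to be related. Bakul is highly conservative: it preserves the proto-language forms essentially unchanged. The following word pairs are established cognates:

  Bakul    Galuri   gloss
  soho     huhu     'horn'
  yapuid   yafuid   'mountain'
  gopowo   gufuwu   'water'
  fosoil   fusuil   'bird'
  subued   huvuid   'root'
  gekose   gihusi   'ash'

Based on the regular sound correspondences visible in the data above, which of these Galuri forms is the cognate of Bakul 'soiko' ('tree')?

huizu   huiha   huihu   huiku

soho ~ huhu — Bakul s corresponds to Galuri h word-initially before a back vowel.
fosoil ~ fusuil — Bakul o corresponds to Galuri u after a consonant, before a front vowel.
gekose ~ gihusi — Bakul k corresponds to Galuri h between vowels (before a back vowel).
soho ~ huhu, gopowo ~ gufuwu — Bakul o corresponds to Galuri u word-finally.
Applying these to Bakul 'soiko':
  soiko → hoiko   (s→h word-initially before a back vowel)
  hoiko → huiko   (o→u after a consonant, before a front vowel)
  huiko → huiho   (k→h between vowels (before a back vowel))
  huiho → huihu   (o→u word-finally)
So the Galuri cognate is 'huihu'.

huihu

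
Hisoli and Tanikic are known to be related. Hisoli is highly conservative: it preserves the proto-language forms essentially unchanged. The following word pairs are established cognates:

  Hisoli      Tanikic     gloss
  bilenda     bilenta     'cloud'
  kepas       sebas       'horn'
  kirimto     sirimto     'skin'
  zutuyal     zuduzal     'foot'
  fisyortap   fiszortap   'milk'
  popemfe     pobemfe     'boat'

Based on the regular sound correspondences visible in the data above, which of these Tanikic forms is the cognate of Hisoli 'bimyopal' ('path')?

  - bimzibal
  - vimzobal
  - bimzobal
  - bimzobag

fisyortap ~ fiszortap — Hisoli y corresponds to Tanikic z after a consonant, before a back vowel.
kepas ~ sebas — Hisoli p corresponds to Tanikic b between vowels (before a back vowel).
Applying these to Hisoli 'bimyopal':
  bimyopal → bimzopal   (y→z after a consonant, before a back vowel)
  bimzopal → bimzobal   (p→b between vowels (before a back vowel))
So the Tanikic cognate is 'bimzobal'.

bimzobal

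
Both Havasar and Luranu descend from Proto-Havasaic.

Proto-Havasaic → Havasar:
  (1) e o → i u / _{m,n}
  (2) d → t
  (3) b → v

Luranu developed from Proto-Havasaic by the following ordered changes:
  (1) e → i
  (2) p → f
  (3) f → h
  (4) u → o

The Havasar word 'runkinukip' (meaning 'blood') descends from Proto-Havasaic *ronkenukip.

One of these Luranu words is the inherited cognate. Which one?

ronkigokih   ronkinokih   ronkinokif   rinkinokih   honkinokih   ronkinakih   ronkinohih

Luranu: start from *ronkenukip.
  rule 1 (vowel merger): ronkenukip → ronkinukip
  rule 2 (unconditioned shift): ronkinukip → ronkinukif
  rule 3 (unconditioned shift): ronkinukif → ronkinukih
  rule 4 (vowel merger): ronkinukih → ronkinokih
  ⇒ Luranu ronkinokih

ronkinokih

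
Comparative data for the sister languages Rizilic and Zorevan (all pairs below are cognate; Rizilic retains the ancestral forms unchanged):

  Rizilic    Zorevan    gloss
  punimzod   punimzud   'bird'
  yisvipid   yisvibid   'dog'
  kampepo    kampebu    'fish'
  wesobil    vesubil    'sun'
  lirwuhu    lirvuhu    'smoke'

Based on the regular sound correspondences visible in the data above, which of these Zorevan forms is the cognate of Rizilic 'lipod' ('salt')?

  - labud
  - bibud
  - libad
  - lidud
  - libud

libud

kampepo ~ kampebu — Rizilic p corresponds to Zorevan b between vowels (before a back vowel).
punimzod ~ punimzud — Rizilic o corresponds to Zorevan u after a consonant, before a consonant other than r, m, n, p, b, f, v.
Applying these to Rizilic 'lipod':
  lipod → libod   (p→b between vowels (before a back vowel))
  libod → libud   (o→u after a consonant, before a consonant other than r, m, n, p, b, f, v)
So the Zorevan cognate is 'libud'.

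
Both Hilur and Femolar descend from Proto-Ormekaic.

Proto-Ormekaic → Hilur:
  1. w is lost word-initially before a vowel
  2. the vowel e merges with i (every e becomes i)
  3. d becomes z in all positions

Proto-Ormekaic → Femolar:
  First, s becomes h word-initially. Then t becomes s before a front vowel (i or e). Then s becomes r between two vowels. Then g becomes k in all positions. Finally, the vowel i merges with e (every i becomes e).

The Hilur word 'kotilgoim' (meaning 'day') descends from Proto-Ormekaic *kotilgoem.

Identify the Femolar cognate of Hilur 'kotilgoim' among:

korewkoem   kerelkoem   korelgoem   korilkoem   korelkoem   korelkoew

korelkoem

Femolar: *kotilgoem > kosilgoem > korilgoem > korilkoem > korelkoem  (by palatalisation, rhotacism, unconditioned shift, vowel merger)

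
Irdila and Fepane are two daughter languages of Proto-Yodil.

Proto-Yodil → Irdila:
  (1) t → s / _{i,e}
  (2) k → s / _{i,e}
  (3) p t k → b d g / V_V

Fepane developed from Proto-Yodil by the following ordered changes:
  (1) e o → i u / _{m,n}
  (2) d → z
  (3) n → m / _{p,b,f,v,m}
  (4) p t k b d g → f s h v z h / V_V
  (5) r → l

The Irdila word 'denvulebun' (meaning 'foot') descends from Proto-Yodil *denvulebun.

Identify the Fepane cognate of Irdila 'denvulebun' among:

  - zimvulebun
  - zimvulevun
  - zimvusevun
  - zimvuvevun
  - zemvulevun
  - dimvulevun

zimvulevun

Fepane: start from *denvulebun.
  rule 1 (pre-nasal raising): denvulebun → dinvulebun
  rule 2 (unconditioned shift): dinvulebun → zinvulebun
  rule 3 (nasal place assimilation): zinvulebun → zimvulebun
  rule 4 (intervocalic lenition): zimvulebun → zimvulevun
  rule 5: no change — zimvulevun
  ⇒ Fepane zimvulevun
Among the options, 'zimvulevun' alone shows every Fepane change applied in order.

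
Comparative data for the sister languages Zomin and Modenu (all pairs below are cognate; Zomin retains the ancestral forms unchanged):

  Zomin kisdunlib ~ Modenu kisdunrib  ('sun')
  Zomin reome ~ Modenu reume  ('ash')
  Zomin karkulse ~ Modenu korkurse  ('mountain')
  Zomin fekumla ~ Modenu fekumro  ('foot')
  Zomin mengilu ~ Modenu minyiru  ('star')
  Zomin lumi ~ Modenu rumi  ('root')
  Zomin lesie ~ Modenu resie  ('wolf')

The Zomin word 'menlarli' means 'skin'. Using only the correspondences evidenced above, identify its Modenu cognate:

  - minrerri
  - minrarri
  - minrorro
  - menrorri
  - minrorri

mengilu ~ minyiru — Zomin e corresponds to Modenu i after a consonant, before a nasal.
fekumla ~ fekumro — Zomin l corresponds to Modenu r after a consonant, before a back vowel.
karkulse ~ korkurse — Zomin a corresponds to Modenu o after a consonant, before r.
kisdunlib ~ kisdunrib — Zomin l corresponds to Modenu r after a consonant, before a front vowel.
Applying these to Zomin 'menlarli':
  menlarli → minlarli   (e→i after a consonant, before a nasal)
  minlarli → minrarli   (l→r after a consonant, before a back vowel)
  minrarli → minrorli   (a→o after a consonant, before r)
  minrorli → minrorri   (l→r after a consonant, before a front vowel)
So the Modenu cognate is 'minrorri'.

minrorri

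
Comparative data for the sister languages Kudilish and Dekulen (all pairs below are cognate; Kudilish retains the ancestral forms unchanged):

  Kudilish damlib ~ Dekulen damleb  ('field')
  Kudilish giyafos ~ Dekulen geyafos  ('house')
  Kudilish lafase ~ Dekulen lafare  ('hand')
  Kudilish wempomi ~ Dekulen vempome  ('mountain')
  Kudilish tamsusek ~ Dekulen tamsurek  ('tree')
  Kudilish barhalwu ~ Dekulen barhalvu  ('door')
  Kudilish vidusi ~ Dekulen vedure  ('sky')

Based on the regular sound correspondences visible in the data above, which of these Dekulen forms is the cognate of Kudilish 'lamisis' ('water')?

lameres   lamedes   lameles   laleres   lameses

giyafos ~ geyafos, vidusi ~ vedure — Kudilish i corresponds to Dekulen e after a consonant, before a consonant other than r, m, n, p, b, f, v.
vidusi ~ vedure — Kudilish s corresponds to Dekulen r between vowels (before a front vowel).
Applying these to Kudilish 'lamisis':
  lamisis → lamesis   (i→e after a consonant, before a consonant other than r, m, n, p, b, f, v)
  lamesis → lameris   (s→r between vowels (before a front vowel))
  lameris → lameres   (i→e after a consonant, before a consonant other than r, m, n, p, b, f, v)
So the Dekulen cognate is 'lameres'.

lameres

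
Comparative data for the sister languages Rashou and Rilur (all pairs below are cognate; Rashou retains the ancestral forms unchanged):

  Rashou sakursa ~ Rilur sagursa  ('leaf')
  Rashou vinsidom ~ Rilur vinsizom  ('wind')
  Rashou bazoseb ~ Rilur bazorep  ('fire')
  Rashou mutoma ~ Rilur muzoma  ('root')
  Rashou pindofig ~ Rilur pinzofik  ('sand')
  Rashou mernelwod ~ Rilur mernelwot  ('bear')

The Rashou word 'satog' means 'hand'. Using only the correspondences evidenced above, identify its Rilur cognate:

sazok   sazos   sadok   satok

mutoma ~ muzoma — Rashou t corresponds to Rilur z between vowels (before a back vowel).
pindofig ~ pinzofik — Rashou g corresponds to Rilur k word-finally.
Applying these to Rashou 'satog':
  satog → sazog   (t→z between vowels (before a back vowel))
  sazog → sazok   (g→k word-finally)
So the Rilur cognate is 'sazok'.

sazok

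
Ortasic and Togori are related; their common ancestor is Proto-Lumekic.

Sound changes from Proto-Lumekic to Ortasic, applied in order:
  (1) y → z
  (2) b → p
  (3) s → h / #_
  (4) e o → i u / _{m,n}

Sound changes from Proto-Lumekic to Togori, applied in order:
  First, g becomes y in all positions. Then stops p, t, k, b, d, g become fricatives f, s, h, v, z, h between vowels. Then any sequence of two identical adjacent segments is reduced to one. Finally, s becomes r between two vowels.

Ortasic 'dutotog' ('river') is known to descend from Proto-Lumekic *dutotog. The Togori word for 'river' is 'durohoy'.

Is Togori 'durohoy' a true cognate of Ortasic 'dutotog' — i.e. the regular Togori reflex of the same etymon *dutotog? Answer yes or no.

Derive the expected Togori reflex of *dutotog:
Togori: start from *dutotog.
  rule 1 (unconditioned shift): dutotog → dutotoy
  rule 2 (intervocalic lenition): dutotoy → dusosoy
  rule 3: no change — dusosoy
  rule 4 (rhotacism): dusosoy → duroroy
  ⇒ Togori duroroy
The regular Togori reflex would be 'duroroy', but the attested form is 'durohoy'. The correspondence is irregular, so they are not cognates (the Togori form has a different source).

no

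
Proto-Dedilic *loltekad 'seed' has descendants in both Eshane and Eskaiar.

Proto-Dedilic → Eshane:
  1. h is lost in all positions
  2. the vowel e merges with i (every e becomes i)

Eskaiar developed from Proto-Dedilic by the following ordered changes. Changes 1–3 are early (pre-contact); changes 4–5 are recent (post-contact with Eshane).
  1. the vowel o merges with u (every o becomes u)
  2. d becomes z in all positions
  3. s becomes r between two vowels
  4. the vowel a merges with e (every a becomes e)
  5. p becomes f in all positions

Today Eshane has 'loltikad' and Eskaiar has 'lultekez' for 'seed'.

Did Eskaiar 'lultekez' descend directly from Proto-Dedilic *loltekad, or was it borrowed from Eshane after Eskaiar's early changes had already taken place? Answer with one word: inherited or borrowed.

inherited

If inherited, *loltekad would pass through all of Eskaiar's changes:
Eskaiar: *loltekad
  loltekad → lultekad   [vowel merger]
  lultekad → lultekaz   [unconditioned shift]
  lultekaz (rule 3 does not apply)
  lultekaz → lultekez   [vowel merger]
  lultekez (rule 5 does not apply)
  giving Eskaiar lultekez.
If borrowed from Eshane 'loltikad' after the early changes, it would undergo only the recent ones:
  rule 4 (vowel merger): loltikad → loltiked
  rule 5 (unconditioned shift): no change (loltiked)
  ⇒ as a loan: loltiked
Eskaiar 'lultekez' matches the inherited outcome exactly, so it is an inherited cognate, not a loan.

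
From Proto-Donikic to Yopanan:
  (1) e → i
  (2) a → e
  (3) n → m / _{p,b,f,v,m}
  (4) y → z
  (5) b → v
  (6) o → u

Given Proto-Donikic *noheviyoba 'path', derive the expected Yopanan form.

Yopanan: start from *noheviyoba.
  rule 1 (vowel merger): noheviyoba → nohiviyoba
  rule 2 (vowel merger): nohiviyoba → nohiviyobe
  rule 3: no change — nohiviyobe
  rule 4 (unconditioned shift): nohiviyobe → nohivizobe
  rule 5 (unconditioned shift): nohivizobe → nohivizove
  rule 6 (vowel merger): nohivizove → nuhivizuve
  ⇒ Yopanan nuhivizuve

nuhivizuve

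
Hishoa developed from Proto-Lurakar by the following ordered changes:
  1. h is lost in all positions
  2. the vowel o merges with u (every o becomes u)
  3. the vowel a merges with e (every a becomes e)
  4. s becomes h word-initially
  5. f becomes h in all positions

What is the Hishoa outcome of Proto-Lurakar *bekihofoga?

Hishoa: *bekihofoga
  bekihofoga → bekiofoga   [h-loss]
  bekiofoga → bekiufuga   [vowel merger]
  bekiufuga → bekiufuge   [vowel merger]
  bekiufuge (rule 4 does not apply)
  bekiufuge → bekiuhuge   [unconditioned shift]
  giving Hishoa bekiuhuge.

bekiuhuge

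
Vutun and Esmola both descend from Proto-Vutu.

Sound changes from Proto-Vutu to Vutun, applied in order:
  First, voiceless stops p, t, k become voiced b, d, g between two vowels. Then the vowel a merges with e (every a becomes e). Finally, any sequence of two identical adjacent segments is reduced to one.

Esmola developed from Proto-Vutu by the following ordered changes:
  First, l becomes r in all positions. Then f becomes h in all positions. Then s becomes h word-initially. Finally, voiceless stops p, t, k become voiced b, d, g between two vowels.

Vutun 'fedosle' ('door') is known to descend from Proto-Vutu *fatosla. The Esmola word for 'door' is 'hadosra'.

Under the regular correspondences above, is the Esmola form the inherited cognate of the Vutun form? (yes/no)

yes

Derive the expected Esmola reflex of *fatosla:
Esmola: *fatosla > fatosra > hatosra > hadosra  (by unconditioned shift, unconditioned shift, intervocalic voicing)
Esmola 'hadosra' matches the regular reflex exactly, so the pair is cognate.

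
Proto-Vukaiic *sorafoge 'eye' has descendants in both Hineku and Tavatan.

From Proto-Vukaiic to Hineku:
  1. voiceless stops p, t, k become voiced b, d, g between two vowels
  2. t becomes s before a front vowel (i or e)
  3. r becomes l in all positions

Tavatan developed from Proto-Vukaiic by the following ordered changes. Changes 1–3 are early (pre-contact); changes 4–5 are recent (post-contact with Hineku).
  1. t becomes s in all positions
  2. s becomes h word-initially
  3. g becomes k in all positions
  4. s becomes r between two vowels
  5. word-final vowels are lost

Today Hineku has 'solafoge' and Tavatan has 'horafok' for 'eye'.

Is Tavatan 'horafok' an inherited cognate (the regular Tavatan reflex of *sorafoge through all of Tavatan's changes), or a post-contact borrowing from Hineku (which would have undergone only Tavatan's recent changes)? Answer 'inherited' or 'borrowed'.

If inherited, *sorafoge would pass through all of Tavatan's changes:
Tavatan: start from *sorafoge.
  rule 1: no change — sorafoge
  rule 2 (debuccalisation): sorafoge → horafoge
  rule 3 (unconditioned shift): horafoge → horafoke
  rule 4: no change — horafoke
  rule 5 (apocope): horafoke → horafok
  ⇒ Tavatan horafok
If borrowed from Hineku 'solafoge' after the early changes, it would undergo only the recent ones:
  rule 4 (rhotacism): no change (solafoge)
  rule 5 (apocope): solafoge → solafog
  ⇒ as a loan: solafog
Tavatan 'horafok' matches the inherited outcome exactly, so it is an inherited cognate, not a loan.

inherited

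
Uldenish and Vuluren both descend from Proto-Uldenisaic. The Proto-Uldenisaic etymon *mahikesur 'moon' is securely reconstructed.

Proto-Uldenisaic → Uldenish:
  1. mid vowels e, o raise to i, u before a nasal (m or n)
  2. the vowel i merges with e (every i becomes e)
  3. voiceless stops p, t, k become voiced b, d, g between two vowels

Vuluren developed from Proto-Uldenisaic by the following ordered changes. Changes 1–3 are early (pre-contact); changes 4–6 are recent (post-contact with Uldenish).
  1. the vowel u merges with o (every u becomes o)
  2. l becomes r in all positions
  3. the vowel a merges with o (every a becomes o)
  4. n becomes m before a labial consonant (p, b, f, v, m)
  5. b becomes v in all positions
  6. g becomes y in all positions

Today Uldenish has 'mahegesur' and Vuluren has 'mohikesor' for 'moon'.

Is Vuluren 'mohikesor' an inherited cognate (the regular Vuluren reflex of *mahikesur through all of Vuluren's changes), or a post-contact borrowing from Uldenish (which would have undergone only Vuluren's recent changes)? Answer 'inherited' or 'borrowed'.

inherited

If inherited, *mahikesur would pass through all of Vuluren's changes:
Vuluren: *mahikesur
  mahikesur → mahikesor   [vowel merger]
  mahikesor (rule 2 does not apply)
  mahikesor → mohikesor   [vowel merger]
  mohikesor (rule 4 does not apply)
  mohikesor (rule 5 does not apply)
  mohikesor (rule 6 does not apply)
  giving Vuluren mohikesor.
If borrowed from Uldenish 'mahegesur' after the early changes, it would undergo only the recent ones:
  rule 4 (nasal place assimilation): no change (mahegesur)
  rule 5 (unconditioned shift): no change (mahegesur)
  rule 6 (unconditioned shift): mahegesur → maheyesur
  ⇒ as a loan: maheyesur
Vuluren 'mohikesor' matches the inherited outcome exactly, so it is an inherited cognate, not a loan.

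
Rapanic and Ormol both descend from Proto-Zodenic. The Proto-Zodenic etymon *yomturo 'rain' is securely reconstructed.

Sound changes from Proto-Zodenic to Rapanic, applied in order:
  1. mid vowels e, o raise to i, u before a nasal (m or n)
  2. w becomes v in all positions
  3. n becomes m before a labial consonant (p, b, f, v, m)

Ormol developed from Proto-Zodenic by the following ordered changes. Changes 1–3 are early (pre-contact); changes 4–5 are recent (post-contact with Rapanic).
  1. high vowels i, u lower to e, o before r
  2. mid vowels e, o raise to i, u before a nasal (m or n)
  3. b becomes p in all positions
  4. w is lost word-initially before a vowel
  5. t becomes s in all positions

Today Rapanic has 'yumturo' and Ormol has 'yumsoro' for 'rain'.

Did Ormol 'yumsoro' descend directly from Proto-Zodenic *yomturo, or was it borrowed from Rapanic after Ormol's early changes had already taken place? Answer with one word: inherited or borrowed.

If inherited, *yomturo would pass through all of Ormol's changes:
Ormol: *yomturo
  yomturo → yomtoro   [pre-rhotic lowering]
  yomtoro → yumtoro   [pre-nasal raising]
  yumtoro (rule 3 does not apply)
  yumtoro (rule 4 does not apply)
  yumtoro → yumsoro   [unconditioned shift]
  giving Ormol yumsoro.
If borrowed from Rapanic 'yumturo' after the early changes, it would undergo only the recent ones:
  rule 4 (glide loss): no change (yumturo)
  rule 5 (unconditioned shift): yumturo → yumsuro
  ⇒ as a loan: yumsuro
Ormol 'yumsoro' matches the inherited outcome exactly, so it is an inherited cognate, not a loan.

inherited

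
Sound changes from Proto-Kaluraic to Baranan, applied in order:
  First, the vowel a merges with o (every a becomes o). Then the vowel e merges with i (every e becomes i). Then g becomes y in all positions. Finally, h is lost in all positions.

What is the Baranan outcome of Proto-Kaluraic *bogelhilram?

boyililrom

Baranan: *bogelhilram
  bogelhilram → bogelhilrom   [vowel merger]
  bogelhilrom → bogilhilrom   [vowel merger]
  bogilhilrom → boyilhilrom   [unconditioned shift]
  boyilhilrom → boyililrom   [h-loss]
  giving Baranan boyililrom.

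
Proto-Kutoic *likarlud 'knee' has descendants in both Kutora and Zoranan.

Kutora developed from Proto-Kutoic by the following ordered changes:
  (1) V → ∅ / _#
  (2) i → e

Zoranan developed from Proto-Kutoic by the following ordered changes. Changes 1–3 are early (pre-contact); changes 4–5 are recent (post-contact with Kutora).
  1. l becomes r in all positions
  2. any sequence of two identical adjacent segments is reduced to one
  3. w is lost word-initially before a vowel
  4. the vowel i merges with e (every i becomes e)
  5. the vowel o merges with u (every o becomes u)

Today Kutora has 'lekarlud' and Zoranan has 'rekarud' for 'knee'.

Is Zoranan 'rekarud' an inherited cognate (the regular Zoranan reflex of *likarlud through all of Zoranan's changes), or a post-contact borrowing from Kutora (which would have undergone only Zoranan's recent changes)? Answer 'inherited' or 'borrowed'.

inherited

If inherited, *likarlud would pass through all of Zoranan's changes:
Zoranan: *likarlud
  likarlud → rikarrud   [unconditioned shift]
  rikarrud → rikarud   [degemination]
  rikarud (rule 3 does not apply)
  rikarud → rekarud   [vowel merger]
  rekarud (rule 5 does not apply)
  giving Zoranan rekarud.
If borrowed from Kutora 'lekarlud' after the early changes, it would undergo only the recent ones:
  rule 4 (vowel merger): no change (lekarlud)
  rule 5 (vowel merger): no change (lekarlud)
  ⇒ as a loan: lekarlud
Zoranan 'rekarud' matches the inherited outcome exactly, so it is an inherited cognate, not a loan.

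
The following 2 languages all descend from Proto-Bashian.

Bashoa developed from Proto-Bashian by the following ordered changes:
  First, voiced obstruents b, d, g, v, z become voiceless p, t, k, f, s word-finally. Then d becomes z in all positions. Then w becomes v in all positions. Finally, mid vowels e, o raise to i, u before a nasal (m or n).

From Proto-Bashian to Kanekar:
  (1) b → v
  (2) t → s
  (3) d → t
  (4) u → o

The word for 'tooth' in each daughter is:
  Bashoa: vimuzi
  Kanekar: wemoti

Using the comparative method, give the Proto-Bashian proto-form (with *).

Position 2: Bashoa has i, Kanekar has e. Kanekar preserves e here (none of its changes turn any other segment into e), so the proto-segment is *e.
Position 1: Bashoa has v, Kanekar has w. Kanekar preserves w here (none of its changes turn any other segment into w), so the proto-segment is *w.
Verify the candidate proto-form against each daughter:
Bashoa: *wemudi > wemuzi > vemuzi > vimuzi  (by unconditioned shift, unconditioned shift, pre-nasal raising)
Kanekar: *wemudi > wemuti > wemoti  (by unconditioned shift, vowel merger)
Only *wemudi yields all of Bashoa vimuzi, Kanekar wemoti.

*wemudi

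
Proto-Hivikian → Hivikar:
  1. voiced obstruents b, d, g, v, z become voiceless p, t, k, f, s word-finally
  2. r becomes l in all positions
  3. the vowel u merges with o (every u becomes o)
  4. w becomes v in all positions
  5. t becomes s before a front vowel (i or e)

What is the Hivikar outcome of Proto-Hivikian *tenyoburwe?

Hivikar: *tenyoburwe
  tenyoburwe (rule 1 does not apply)
  tenyoburwe → tenyobulwe   [unconditioned shift]
  tenyobulwe → tenyobolwe   [vowel merger]
  tenyobolwe → tenyobolve   [unconditioned shift]
  tenyobolve → senyobolve   [palatalisation]
  giving Hivikar senyobolve.

senyobolve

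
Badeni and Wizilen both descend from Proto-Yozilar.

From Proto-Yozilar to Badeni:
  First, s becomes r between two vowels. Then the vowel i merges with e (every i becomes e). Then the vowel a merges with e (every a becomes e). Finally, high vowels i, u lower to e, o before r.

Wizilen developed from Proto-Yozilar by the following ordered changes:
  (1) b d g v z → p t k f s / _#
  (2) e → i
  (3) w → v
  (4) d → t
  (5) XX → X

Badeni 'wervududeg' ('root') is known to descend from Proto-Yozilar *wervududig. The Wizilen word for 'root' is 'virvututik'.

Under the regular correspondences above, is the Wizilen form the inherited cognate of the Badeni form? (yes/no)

Derive the expected Wizilen reflex of *wervududig:
Wizilen: *wervududig > wervududik > wirvududik > virvududik > virvututik  (by final devoicing, vowel merger, unconditioned shift, unconditioned shift)
Wizilen 'virvututik' matches the regular reflex exactly, so the pair is cognate.

yes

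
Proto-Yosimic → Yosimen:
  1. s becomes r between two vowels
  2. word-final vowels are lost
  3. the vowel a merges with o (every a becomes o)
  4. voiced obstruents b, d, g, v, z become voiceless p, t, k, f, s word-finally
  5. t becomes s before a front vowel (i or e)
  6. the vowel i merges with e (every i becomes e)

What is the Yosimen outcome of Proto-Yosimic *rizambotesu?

Yosimen: *rizambotesu > rizamboteru > rizamboter > rizomboter > rizomboser > rezomboser  (by rhotacism, apocope, vowel merger, palatalisation, vowel merger)

rezomboser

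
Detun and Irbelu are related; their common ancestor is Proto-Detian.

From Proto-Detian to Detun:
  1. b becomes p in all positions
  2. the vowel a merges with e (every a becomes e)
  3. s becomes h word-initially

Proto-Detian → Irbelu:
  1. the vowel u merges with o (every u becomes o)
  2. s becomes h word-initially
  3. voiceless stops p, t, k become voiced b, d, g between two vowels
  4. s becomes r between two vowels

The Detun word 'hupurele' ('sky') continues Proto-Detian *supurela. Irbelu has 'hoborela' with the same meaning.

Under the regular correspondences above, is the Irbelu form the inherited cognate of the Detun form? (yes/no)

Derive the expected Irbelu reflex of *supurela:
Irbelu: *supurela > soporela > hoporela > hoborela  (by vowel merger, debuccalisation, intervocalic voicing)
Irbelu 'hoborela' matches the regular reflex exactly, so the pair is cognate.

yes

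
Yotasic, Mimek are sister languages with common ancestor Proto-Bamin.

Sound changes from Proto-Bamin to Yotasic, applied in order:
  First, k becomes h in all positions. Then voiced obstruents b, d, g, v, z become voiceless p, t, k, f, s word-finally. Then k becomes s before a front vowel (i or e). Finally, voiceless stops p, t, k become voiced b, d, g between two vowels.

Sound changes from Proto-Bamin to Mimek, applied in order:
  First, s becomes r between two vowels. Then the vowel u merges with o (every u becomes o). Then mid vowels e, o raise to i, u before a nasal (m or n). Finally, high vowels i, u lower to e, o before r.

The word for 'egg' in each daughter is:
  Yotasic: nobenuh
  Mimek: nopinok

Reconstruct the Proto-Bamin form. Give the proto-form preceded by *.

Position 3: Yotasic has b, Mimek has p. Mimek preserves p here (none of its changes turn any other segment into p), so the proto-segment is *p.
Position 7: Yotasic has h, Mimek has k. Mimek preserves k here (none of its changes turn any other segment into k), so the proto-segment is *k.
Continuing position by position gives *nopenuk; check it forward:
Yotasic: *nopenuk
  nopenuk → nopenuh   [unconditioned shift]
  nopenuh (rule 2 does not apply)
  nopenuh (rule 3 does not apply)
  nopenuh → nobenuh   [intervocalic voicing]
  giving Yotasic nobenuh.
Mimek: *nopenuk
  nopenuk (rule 1 does not apply)
  nopenuk → nopenok   [vowel merger]
  nopenok → nopinok   [pre-nasal raising]
  nopinok (rule 4 does not apply)
  giving Mimek nopinok.
No other proto-form is consistent with every reflex, so the reconstruction is *nopenuk.

*nopenuk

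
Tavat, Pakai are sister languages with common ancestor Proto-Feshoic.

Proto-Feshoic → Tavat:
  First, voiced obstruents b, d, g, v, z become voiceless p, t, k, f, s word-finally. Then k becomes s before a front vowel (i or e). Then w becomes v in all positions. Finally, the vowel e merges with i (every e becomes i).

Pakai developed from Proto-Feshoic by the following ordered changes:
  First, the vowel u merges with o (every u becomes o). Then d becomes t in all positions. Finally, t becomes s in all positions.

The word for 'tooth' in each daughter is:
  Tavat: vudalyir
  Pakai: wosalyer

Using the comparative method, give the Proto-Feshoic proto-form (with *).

Position 7: Tavat has i, Pakai has e. Pakai preserves e here (none of its changes turn any other segment into e), so the proto-segment is *e.
Position 1: Tavat has v, Pakai has w. Pakai preserves w here (none of its changes turn any other segment into w), so the proto-segment is *w.
Position 3: Tavat has d, Pakai has s. Tavat preserves d here (none of its changes turn any other segment into d), so the proto-segment is *d.
This points to *wudalyer. Verify forward in each daughter:
Tavat: *wudalyer > vudalyer > vudalyir  (by unconditioned shift, vowel merger)
Pakai: *wudalyer > wodalyer > wotalyer > wosalyer  (by vowel merger, unconditioned shift, unconditioned shift)
Only *wudalyer yields all of Tavat vudalyir, Pakai wosalyer.

*wudalyer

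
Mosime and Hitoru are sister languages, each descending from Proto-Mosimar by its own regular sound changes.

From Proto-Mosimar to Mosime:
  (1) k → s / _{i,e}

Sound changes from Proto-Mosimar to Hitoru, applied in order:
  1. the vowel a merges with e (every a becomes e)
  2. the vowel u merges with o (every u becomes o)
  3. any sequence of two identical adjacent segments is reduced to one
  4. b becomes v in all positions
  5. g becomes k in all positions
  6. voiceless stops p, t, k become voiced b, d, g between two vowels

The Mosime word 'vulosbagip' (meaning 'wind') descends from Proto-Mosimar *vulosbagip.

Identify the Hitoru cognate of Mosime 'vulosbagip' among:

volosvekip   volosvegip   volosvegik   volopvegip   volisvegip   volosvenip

Hitoru: *vulosbagip > vulosbegip > volosbegip > volosvegip > volosvekip > volosvegip  (by vowel merger, vowel merger, unconditioned shift, unconditioned shift, intervocalic voicing)

volosvegip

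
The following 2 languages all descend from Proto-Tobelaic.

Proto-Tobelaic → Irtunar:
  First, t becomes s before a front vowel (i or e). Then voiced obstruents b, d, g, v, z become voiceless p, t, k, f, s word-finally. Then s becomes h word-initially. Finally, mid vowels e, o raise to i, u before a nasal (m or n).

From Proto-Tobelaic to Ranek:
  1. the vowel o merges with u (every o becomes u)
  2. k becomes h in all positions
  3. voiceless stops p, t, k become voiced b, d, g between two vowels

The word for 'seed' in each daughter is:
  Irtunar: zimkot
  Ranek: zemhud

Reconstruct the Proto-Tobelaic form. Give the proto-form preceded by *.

Position 2: Irtunar has i, Ranek has e. Ranek preserves e here (none of its changes turn any other segment into e), so the proto-segment is *e.
Position 6: Irtunar has t, Ranek has d. Taking the neighbouring segments as reconstructed: Irtunar t could go back to *t or *d; Ranek d can only go back to *d — the one source consistent with every daughter is *d.
Position 5: Irtunar has o, Ranek has u. Irtunar preserves o here (none of its changes turn any other segment into o), so the proto-segment is *o.
This points to *zemkod. Verify forward in each daughter:
Irtunar: start from *zemkod.
  rule 1: no change — zemkod
  rule 2 (final devoicing): zemkod → zemkot
  rule 3: no change — zemkot
  rule 4 (pre-nasal raising): zemkot → zimkot
  ⇒ Irtunar zimkot
Ranek: *zemkod
  zemkod → zemkud   [vowel merger]
  zemkud → zemhud   [unconditioned shift]
  zemhud (rule 3 does not apply)
  giving Ranek zemhud.
Only *zemkod yields all of Irtunar zimkot, Ranek zemhud.

*zemkod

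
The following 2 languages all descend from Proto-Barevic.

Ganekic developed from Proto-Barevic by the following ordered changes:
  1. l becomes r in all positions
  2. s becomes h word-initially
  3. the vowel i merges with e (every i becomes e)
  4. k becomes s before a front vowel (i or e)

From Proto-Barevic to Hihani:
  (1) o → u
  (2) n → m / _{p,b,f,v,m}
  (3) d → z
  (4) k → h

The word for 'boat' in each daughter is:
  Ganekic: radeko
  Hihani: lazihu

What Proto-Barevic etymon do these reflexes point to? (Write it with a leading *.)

*ladiko

Position 5: Ganekic has k, Hihani has h. Ganekic preserves k here (none of its changes turn any other segment into k), so the proto-segment is *k.
Position 6: Ganekic has o, Hihani has u. Ganekic preserves o here (none of its changes turn any other segment into o), so the proto-segment is *o.
Verify the candidate proto-form against each daughter:
Ganekic: *ladiko
  ladiko → radiko   [unconditioned shift]
  radiko (rule 2 does not apply)
  radiko → radeko   [vowel merger]
  radeko (rule 4 does not apply)
  giving Ganekic radeko.
Hihani: start from *ladiko.
  rule 1 (vowel merger): ladiko → ladiku
  rule 2: no change — ladiku
  rule 3 (unconditioned shift): ladiku → laziku
  rule 4 (unconditioned shift): laziku → lazihu
  ⇒ Hihani lazihu
Only *ladiko yields all of Ganekic radeko, Hihani lazihu.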